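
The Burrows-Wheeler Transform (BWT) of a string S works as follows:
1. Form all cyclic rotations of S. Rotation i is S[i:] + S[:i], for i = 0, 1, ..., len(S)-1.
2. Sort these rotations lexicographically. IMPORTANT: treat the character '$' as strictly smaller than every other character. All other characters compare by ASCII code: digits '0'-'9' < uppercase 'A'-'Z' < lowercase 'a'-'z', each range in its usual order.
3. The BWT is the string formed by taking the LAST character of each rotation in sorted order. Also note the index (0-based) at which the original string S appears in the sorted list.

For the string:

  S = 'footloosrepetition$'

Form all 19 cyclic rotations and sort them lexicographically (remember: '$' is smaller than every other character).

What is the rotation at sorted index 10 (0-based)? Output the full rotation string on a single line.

Answer: ootloosrepetition$f

Derivation:
All 19 rotations (rotation i = S[i:]+S[:i]):
  rot[0] = footloosrepetition$
  rot[1] = ootloosrepetition$f
  rot[2] = otloosrepetition$fo
  rot[3] = tloosrepetition$foo
  rot[4] = loosrepetition$foot
  rot[5] = oosrepetition$footl
  rot[6] = osrepetition$footlo
  rot[7] = srepetition$footloo
  rot[8] = repetition$footloos
  rot[9] = epetition$footloosr
  rot[10] = petition$footloosre
  rot[11] = etition$footloosrep
  rot[12] = tition$footloosrepe
  rot[13] = ition$footloosrepet
  rot[14] = tion$footloosrepeti
  rot[15] = ion$footloosrepetit
  rot[16] = on$footloosrepetiti
  rot[17] = n$footloosrepetitio
  rot[18] = $footloosrepetition
Sorted (with $ < everything):
  sorted[0] = $footloosrepetition
  sorted[1] = epetition$footloosr
  sorted[2] = etition$footloosrep
  sorted[3] = footloosrepetition$
  sorted[4] = ion$footloosrepetit
  sorted[5] = ition$footloosrepet
  sorted[6] = loosrepetition$foot
  sorted[7] = n$footloosrepetitio
  sorted[8] = on$footloosrepetiti
  sorted[9] = oosrepetition$footl
  sorted[10] = ootloosrepetition$f
  sorted[11] = osrepetition$footlo
  sorted[12] = otloosrepetition$fo
  sorted[13] = petition$footloosre
  sorted[14] = repetition$footloos
  sorted[15] = srepetition$footloo
  sorted[16] = tion$footloosrepeti
  sorted[17] = tition$footloosrepe
  sorted[18] = tloosrepetition$foo
sorted[10] = ootloosrepetition$f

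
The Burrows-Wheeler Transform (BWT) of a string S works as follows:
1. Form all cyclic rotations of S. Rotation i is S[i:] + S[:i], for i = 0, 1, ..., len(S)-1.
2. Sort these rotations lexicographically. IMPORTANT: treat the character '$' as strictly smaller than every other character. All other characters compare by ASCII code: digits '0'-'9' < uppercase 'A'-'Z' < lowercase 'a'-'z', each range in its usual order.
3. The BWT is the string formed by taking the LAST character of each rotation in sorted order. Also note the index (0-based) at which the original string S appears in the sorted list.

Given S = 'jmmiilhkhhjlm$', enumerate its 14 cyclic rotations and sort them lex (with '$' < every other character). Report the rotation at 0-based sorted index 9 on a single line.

All 14 rotations (rotation i = S[i:]+S[:i]):
  rot[0] = jmmiilhkhhjlm$
  rot[1] = mmiilhkhhjlm$j
  rot[2] = miilhkhhjlm$jm
  rot[3] = iilhkhhjlm$jmm
  rot[4] = ilhkhhjlm$jmmi
  rot[5] = lhkhhjlm$jmmii
  rot[6] = hkhhjlm$jmmiil
  rot[7] = khhjlm$jmmiilh
  rot[8] = hhjlm$jmmiilhk
  rot[9] = hjlm$jmmiilhkh
  rot[10] = jlm$jmmiilhkhh
  rot[11] = lm$jmmiilhkhhj
  rot[12] = m$jmmiilhkhhjl
  rot[13] = $jmmiilhkhhjlm
Sorted (with $ < everything):
  sorted[0] = $jmmiilhkhhjlm
  sorted[1] = hhjlm$jmmiilhk
  sorted[2] = hjlm$jmmiilhkh
  sorted[3] = hkhhjlm$jmmiil
  sorted[4] = iilhkhhjlm$jmm
  sorted[5] = ilhkhhjlm$jmmi
  sorted[6] = jlm$jmmiilhkhh
  sorted[7] = jmmiilhkhhjlm$
  sorted[8] = khhjlm$jmmiilh
  sorted[9] = lhkhhjlm$jmmii
  sorted[10] = lm$jmmiilhkhhj
  sorted[11] = m$jmmiilhkhhjl
  sorted[12] = miilhkhhjlm$jm
  sorted[13] = mmiilhkhhjlm$j
sorted[9] = lhkhhjlm$jmmii

Answer: lhkhhjlm$jmmii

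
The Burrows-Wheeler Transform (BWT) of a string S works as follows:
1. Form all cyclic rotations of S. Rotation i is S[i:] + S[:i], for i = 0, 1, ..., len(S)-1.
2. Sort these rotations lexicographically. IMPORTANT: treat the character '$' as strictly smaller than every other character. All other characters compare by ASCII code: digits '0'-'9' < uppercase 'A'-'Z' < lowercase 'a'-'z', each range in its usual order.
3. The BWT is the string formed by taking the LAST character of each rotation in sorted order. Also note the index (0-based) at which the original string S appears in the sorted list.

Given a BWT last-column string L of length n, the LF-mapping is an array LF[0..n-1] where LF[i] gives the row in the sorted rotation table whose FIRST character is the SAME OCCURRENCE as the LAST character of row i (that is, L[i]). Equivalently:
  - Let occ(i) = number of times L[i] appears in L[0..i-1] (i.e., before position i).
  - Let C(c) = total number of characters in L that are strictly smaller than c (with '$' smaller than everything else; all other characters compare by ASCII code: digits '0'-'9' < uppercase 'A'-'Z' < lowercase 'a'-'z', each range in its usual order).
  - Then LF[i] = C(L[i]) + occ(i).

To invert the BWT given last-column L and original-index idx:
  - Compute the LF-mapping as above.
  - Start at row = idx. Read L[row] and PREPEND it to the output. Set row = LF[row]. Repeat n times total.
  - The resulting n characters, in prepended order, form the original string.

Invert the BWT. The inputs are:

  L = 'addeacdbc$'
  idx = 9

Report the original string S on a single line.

Answer: ebdaccdda$

Derivation:
LF mapping: 1 6 7 9 2 4 8 3 5 0
Walk LF starting at row 9, prepending L[row]:
  step 1: row=9, L[9]='$', prepend. Next row=LF[9]=0
  step 2: row=0, L[0]='a', prepend. Next row=LF[0]=1
  step 3: row=1, L[1]='d', prepend. Next row=LF[1]=6
  step 4: row=6, L[6]='d', prepend. Next row=LF[6]=8
  step 5: row=8, L[8]='c', prepend. Next row=LF[8]=5
  step 6: row=5, L[5]='c', prepend. Next row=LF[5]=4
  step 7: row=4, L[4]='a', prepend. Next row=LF[4]=2
  step 8: row=2, L[2]='d', prepend. Next row=LF[2]=7
  step 9: row=7, L[7]='b', prepend. Next row=LF[7]=3
  step 10: row=3, L[3]='e', prepend. Next row=LF[3]=9
Reversed output: ebdaccdda$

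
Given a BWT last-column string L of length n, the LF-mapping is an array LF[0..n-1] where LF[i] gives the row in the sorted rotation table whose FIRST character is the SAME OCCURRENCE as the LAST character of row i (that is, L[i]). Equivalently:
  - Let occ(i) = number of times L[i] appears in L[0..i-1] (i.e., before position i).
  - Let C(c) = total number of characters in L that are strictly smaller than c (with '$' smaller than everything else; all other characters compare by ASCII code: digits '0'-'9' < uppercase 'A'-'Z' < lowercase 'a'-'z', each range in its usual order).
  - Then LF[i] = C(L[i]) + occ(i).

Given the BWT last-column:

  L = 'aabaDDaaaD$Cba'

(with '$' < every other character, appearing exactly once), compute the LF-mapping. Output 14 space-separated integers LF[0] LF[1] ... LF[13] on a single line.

Char counts: '$':1, 'C':1, 'D':3, 'a':7, 'b':2
C (first-col start): C('$')=0, C('C')=1, C('D')=2, C('a')=5, C('b')=12
L[0]='a': occ=0, LF[0]=C('a')+0=5+0=5
L[1]='a': occ=1, LF[1]=C('a')+1=5+1=6
L[2]='b': occ=0, LF[2]=C('b')+0=12+0=12
L[3]='a': occ=2, LF[3]=C('a')+2=5+2=7
L[4]='D': occ=0, LF[4]=C('D')+0=2+0=2
L[5]='D': occ=1, LF[5]=C('D')+1=2+1=3
L[6]='a': occ=3, LF[6]=C('a')+3=5+3=8
L[7]='a': occ=4, LF[7]=C('a')+4=5+4=9
L[8]='a': occ=5, LF[8]=C('a')+5=5+5=10
L[9]='D': occ=2, LF[9]=C('D')+2=2+2=4
L[10]='$': occ=0, LF[10]=C('$')+0=0+0=0
L[11]='C': occ=0, LF[11]=C('C')+0=1+0=1
L[12]='b': occ=1, LF[12]=C('b')+1=12+1=13
L[13]='a': occ=6, LF[13]=C('a')+6=5+6=11

Answer: 5 6 12 7 2 3 8 9 10 4 0 1 13 11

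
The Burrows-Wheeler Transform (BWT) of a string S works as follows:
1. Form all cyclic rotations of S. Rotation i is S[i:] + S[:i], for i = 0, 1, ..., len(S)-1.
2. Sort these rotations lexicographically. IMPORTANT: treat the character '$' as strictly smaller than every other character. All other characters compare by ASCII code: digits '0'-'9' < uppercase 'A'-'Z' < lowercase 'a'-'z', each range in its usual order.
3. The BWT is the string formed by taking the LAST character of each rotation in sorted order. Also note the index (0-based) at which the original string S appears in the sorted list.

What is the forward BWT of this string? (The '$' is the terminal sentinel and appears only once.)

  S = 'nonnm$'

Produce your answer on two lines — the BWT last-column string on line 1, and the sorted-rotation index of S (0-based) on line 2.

Answer: mnno$n
4

Derivation:
All 6 rotations (rotation i = S[i:]+S[:i]):
  rot[0] = nonnm$
  rot[1] = onnm$n
  rot[2] = nnm$no
  rot[3] = nm$non
  rot[4] = m$nonn
  rot[5] = $nonnm
Sorted (with $ < everything):
  sorted[0] = $nonnm  (last char: 'm')
  sorted[1] = m$nonn  (last char: 'n')
  sorted[2] = nm$non  (last char: 'n')
  sorted[3] = nnm$no  (last char: 'o')
  sorted[4] = nonnm$  (last char: '$')
  sorted[5] = onnm$n  (last char: 'n')
Last column: mnno$n
Original string S is at sorted index 4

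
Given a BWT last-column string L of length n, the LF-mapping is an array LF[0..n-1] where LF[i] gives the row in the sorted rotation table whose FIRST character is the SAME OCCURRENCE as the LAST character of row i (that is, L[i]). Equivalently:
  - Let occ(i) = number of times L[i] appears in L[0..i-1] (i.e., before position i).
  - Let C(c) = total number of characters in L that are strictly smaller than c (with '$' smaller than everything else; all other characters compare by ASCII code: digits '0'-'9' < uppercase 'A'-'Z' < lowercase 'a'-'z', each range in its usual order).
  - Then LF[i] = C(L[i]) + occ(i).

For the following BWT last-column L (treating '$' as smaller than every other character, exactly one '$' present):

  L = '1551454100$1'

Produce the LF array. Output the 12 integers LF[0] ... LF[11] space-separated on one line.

Char counts: '$':1, '0':2, '1':4, '4':2, '5':3
C (first-col start): C('$')=0, C('0')=1, C('1')=3, C('4')=7, C('5')=9
L[0]='1': occ=0, LF[0]=C('1')+0=3+0=3
L[1]='5': occ=0, LF[1]=C('5')+0=9+0=9
L[2]='5': occ=1, LF[2]=C('5')+1=9+1=10
L[3]='1': occ=1, LF[3]=C('1')+1=3+1=4
L[4]='4': occ=0, LF[4]=C('4')+0=7+0=7
L[5]='5': occ=2, LF[5]=C('5')+2=9+2=11
L[6]='4': occ=1, LF[6]=C('4')+1=7+1=8
L[7]='1': occ=2, LF[7]=C('1')+2=3+2=5
L[8]='0': occ=0, LF[8]=C('0')+0=1+0=1
L[9]='0': occ=1, LF[9]=C('0')+1=1+1=2
L[10]='$': occ=0, LF[10]=C('$')+0=0+0=0
L[11]='1': occ=3, LF[11]=C('1')+3=3+3=6

Answer: 3 9 10 4 7 11 8 5 1 2 0 6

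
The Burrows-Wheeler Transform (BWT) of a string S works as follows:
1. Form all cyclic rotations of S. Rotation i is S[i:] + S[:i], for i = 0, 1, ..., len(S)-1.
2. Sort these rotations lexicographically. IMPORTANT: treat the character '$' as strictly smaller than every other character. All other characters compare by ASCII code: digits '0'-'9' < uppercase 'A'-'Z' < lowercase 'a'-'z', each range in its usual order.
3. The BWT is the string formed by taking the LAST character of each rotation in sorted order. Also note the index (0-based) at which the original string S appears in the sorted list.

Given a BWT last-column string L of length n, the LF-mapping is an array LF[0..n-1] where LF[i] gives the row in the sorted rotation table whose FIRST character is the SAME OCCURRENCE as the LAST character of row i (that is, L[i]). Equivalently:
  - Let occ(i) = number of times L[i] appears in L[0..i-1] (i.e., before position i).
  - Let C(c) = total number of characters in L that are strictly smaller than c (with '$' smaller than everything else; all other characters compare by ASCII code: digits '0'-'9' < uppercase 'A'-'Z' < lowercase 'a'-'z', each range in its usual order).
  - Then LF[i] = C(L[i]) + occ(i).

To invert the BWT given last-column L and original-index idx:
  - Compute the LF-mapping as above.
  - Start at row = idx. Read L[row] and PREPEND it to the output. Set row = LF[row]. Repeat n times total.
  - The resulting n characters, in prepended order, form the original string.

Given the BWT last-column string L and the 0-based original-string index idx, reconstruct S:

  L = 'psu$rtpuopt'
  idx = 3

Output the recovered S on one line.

LF mapping: 2 6 9 0 5 7 3 10 1 4 8
Walk LF starting at row 3, prepending L[row]:
  step 1: row=3, L[3]='$', prepend. Next row=LF[3]=0
  step 2: row=0, L[0]='p', prepend. Next row=LF[0]=2
  step 3: row=2, L[2]='u', prepend. Next row=LF[2]=9
  step 4: row=9, L[9]='p', prepend. Next row=LF[9]=4
  step 5: row=4, L[4]='r', prepend. Next row=LF[4]=5
  step 6: row=5, L[5]='t', prepend. Next row=LF[5]=7
  step 7: row=7, L[7]='u', prepend. Next row=LF[7]=10
  step 8: row=10, L[10]='t', prepend. Next row=LF[10]=8
  step 9: row=8, L[8]='o', prepend. Next row=LF[8]=1
  step 10: row=1, L[1]='s', prepend. Next row=LF[1]=6
  step 11: row=6, L[6]='p', prepend. Next row=LF[6]=3
Reversed output: psotutrpup$

Answer: psotutrpup$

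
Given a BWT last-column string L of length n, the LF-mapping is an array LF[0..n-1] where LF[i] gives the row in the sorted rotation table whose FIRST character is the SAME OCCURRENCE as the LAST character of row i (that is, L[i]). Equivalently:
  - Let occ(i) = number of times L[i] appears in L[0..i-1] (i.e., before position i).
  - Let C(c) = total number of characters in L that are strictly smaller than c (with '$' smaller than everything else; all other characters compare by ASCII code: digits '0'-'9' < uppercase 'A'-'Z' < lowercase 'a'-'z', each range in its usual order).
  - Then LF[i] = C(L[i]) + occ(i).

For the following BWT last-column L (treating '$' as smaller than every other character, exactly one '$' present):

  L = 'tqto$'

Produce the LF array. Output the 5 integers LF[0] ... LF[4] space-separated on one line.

Char counts: '$':1, 'o':1, 'q':1, 't':2
C (first-col start): C('$')=0, C('o')=1, C('q')=2, C('t')=3
L[0]='t': occ=0, LF[0]=C('t')+0=3+0=3
L[1]='q': occ=0, LF[1]=C('q')+0=2+0=2
L[2]='t': occ=1, LF[2]=C('t')+1=3+1=4
L[3]='o': occ=0, LF[3]=C('o')+0=1+0=1
L[4]='$': occ=0, LF[4]=C('$')+0=0+0=0

Answer: 3 2 4 1 0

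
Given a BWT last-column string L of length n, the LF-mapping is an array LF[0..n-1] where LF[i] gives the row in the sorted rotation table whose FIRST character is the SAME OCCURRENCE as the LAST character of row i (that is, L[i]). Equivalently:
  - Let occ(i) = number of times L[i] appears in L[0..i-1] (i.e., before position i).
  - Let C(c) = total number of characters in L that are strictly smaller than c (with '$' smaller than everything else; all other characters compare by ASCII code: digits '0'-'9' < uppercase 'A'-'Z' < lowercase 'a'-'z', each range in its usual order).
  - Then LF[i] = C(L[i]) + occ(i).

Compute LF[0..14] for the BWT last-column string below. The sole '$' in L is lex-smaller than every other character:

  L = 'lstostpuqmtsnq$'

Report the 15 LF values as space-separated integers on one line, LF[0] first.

Answer: 1 8 11 4 9 12 5 14 6 2 13 10 3 7 0

Derivation:
Char counts: '$':1, 'l':1, 'm':1, 'n':1, 'o':1, 'p':1, 'q':2, 's':3, 't':3, 'u':1
C (first-col start): C('$')=0, C('l')=1, C('m')=2, C('n')=3, C('o')=4, C('p')=5, C('q')=6, C('s')=8, C('t')=11, C('u')=14
L[0]='l': occ=0, LF[0]=C('l')+0=1+0=1
L[1]='s': occ=0, LF[1]=C('s')+0=8+0=8
L[2]='t': occ=0, LF[2]=C('t')+0=11+0=11
L[3]='o': occ=0, LF[3]=C('o')+0=4+0=4
L[4]='s': occ=1, LF[4]=C('s')+1=8+1=9
L[5]='t': occ=1, LF[5]=C('t')+1=11+1=12
L[6]='p': occ=0, LF[6]=C('p')+0=5+0=5
L[7]='u': occ=0, LF[7]=C('u')+0=14+0=14
L[8]='q': occ=0, LF[8]=C('q')+0=6+0=6
L[9]='m': occ=0, LF[9]=C('m')+0=2+0=2
L[10]='t': occ=2, LF[10]=C('t')+2=11+2=13
L[11]='s': occ=2, LF[11]=C('s')+2=8+2=10
L[12]='n': occ=0, LF[12]=C('n')+0=3+0=3
L[13]='q': occ=1, LF[13]=C('q')+1=6+1=7
L[14]='$': occ=0, LF[14]=C('$')+0=0+0=0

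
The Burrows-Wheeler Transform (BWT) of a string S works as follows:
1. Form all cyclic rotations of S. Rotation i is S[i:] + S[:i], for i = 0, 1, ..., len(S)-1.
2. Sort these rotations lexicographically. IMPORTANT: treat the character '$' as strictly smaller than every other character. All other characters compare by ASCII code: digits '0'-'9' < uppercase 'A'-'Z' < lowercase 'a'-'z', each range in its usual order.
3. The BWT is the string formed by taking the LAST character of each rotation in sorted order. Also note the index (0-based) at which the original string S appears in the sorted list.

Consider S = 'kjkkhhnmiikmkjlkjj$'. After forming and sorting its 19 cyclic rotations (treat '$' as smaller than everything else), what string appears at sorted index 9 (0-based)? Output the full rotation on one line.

Answer: khhnmiikmkjlkjj$kjk

Derivation:
All 19 rotations (rotation i = S[i:]+S[:i]):
  rot[0] = kjkkhhnmiikmkjlkjj$
  rot[1] = jkkhhnmiikmkjlkjj$k
  rot[2] = kkhhnmiikmkjlkjj$kj
  rot[3] = khhnmiikmkjlkjj$kjk
  rot[4] = hhnmiikmkjlkjj$kjkk
  rot[5] = hnmiikmkjlkjj$kjkkh
  rot[6] = nmiikmkjlkjj$kjkkhh
  rot[7] = miikmkjlkjj$kjkkhhn
  rot[8] = iikmkjlkjj$kjkkhhnm
  rot[9] = ikmkjlkjj$kjkkhhnmi
  rot[10] = kmkjlkjj$kjkkhhnmii
  rot[11] = mkjlkjj$kjkkhhnmiik
  rot[12] = kjlkjj$kjkkhhnmiikm
  rot[13] = jlkjj$kjkkhhnmiikmk
  rot[14] = lkjj$kjkkhhnmiikmkj
  rot[15] = kjj$kjkkhhnmiikmkjl
  rot[16] = jj$kjkkhhnmiikmkjlk
  rot[17] = j$kjkkhhnmiikmkjlkj
  rot[18] = $kjkkhhnmiikmkjlkjj
Sorted (with $ < everything):
  sorted[0] = $kjkkhhnmiikmkjlkjj
  sorted[1] = hhnmiikmkjlkjj$kjkk
  sorted[2] = hnmiikmkjlkjj$kjkkh
  sorted[3] = iikmkjlkjj$kjkkhhnm
  sorted[4] = ikmkjlkjj$kjkkhhnmi
  sorted[5] = j$kjkkhhnmiikmkjlkj
  sorted[6] = jj$kjkkhhnmiikmkjlk
  sorted[7] = jkkhhnmiikmkjlkjj$k
  sorted[8] = jlkjj$kjkkhhnmiikmk
  sorted[9] = khhnmiikmkjlkjj$kjk
  sorted[10] = kjj$kjkkhhnmiikmkjl
  sorted[11] = kjkkhhnmiikmkjlkjj$
  sorted[12] = kjlkjj$kjkkhhnmiikm
  sorted[13] = kkhhnmiikmkjlkjj$kj
  sorted[14] = kmkjlkjj$kjkkhhnmii
  sorted[15] = lkjj$kjkkhhnmiikmkj
  sorted[16] = miikmkjlkjj$kjkkhhn
  sorted[17] = mkjlkjj$kjkkhhnmiik
  sorted[18] = nmiikmkjlkjj$kjkkhh
sorted[9] = khhnmiikmkjlkjj$kjk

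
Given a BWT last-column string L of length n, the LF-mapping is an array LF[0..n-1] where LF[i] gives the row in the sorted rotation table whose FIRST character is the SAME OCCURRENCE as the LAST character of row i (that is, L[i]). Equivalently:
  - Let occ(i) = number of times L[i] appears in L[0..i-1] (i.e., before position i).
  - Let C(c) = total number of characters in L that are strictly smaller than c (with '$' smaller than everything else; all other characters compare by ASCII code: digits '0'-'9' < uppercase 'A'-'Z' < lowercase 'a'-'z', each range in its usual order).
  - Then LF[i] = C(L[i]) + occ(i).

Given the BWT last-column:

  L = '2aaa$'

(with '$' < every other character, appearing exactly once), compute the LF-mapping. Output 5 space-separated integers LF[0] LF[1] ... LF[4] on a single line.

Char counts: '$':1, '2':1, 'a':3
C (first-col start): C('$')=0, C('2')=1, C('a')=2
L[0]='2': occ=0, LF[0]=C('2')+0=1+0=1
L[1]='a': occ=0, LF[1]=C('a')+0=2+0=2
L[2]='a': occ=1, LF[2]=C('a')+1=2+1=3
L[3]='a': occ=2, LF[3]=C('a')+2=2+2=4
L[4]='$': occ=0, LF[4]=C('$')+0=0+0=0

Answer: 1 2 3 4 0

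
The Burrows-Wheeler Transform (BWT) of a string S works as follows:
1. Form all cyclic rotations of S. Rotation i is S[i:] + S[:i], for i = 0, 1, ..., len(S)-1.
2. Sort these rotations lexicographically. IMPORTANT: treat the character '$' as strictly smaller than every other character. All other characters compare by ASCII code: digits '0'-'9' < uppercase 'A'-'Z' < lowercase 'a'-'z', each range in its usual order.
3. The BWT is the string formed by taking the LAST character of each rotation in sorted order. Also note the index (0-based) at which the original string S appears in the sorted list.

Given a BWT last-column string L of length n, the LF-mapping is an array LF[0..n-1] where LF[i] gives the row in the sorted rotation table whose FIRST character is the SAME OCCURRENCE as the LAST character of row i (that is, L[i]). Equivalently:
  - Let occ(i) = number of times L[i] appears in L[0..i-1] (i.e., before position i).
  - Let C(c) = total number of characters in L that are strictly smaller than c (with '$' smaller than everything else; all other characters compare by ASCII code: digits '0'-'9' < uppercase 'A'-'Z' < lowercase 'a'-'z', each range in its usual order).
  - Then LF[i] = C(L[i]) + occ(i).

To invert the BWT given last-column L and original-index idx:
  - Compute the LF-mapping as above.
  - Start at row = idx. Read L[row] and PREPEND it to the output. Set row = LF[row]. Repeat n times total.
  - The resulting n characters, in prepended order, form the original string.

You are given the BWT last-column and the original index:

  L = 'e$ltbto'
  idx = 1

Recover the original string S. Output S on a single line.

LF mapping: 2 0 3 5 1 6 4
Walk LF starting at row 1, prepending L[row]:
  step 1: row=1, L[1]='$', prepend. Next row=LF[1]=0
  step 2: row=0, L[0]='e', prepend. Next row=LF[0]=2
  step 3: row=2, L[2]='l', prepend. Next row=LF[2]=3
  step 4: row=3, L[3]='t', prepend. Next row=LF[3]=5
  step 5: row=5, L[5]='t', prepend. Next row=LF[5]=6
  step 6: row=6, L[6]='o', prepend. Next row=LF[6]=4
  step 7: row=4, L[4]='b', prepend. Next row=LF[4]=1
Reversed output: bottle$

Answer: bottle$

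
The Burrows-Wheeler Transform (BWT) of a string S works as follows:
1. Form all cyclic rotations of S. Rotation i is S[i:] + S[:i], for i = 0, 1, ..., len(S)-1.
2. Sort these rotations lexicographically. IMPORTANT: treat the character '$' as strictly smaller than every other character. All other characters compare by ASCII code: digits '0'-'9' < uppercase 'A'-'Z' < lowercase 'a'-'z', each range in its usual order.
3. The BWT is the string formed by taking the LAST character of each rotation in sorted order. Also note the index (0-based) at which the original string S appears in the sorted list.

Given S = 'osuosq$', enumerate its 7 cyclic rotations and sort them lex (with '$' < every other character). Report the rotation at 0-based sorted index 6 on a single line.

All 7 rotations (rotation i = S[i:]+S[:i]):
  rot[0] = osuosq$
  rot[1] = suosq$o
  rot[2] = uosq$os
  rot[3] = osq$osu
  rot[4] = sq$osuo
  rot[5] = q$osuos
  rot[6] = $osuosq
Sorted (with $ < everything):
  sorted[0] = $osuosq
  sorted[1] = osq$osu
  sorted[2] = osuosq$
  sorted[3] = q$osuos
  sorted[4] = sq$osuo
  sorted[5] = suosq$o
  sorted[6] = uosq$os
sorted[6] = uosq$os

Answer: uosq$os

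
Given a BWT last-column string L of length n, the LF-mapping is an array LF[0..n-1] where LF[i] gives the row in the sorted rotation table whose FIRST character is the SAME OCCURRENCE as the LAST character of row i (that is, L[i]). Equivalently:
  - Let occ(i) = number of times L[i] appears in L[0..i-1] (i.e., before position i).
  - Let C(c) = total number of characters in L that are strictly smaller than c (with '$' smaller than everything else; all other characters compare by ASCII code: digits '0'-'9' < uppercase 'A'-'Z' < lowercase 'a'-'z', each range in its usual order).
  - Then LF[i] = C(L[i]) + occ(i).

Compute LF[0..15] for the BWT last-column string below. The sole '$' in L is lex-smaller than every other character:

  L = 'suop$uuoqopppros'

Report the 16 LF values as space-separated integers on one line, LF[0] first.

Answer: 11 13 1 5 0 14 15 2 9 3 6 7 8 10 4 12

Derivation:
Char counts: '$':1, 'o':4, 'p':4, 'q':1, 'r':1, 's':2, 'u':3
C (first-col start): C('$')=0, C('o')=1, C('p')=5, C('q')=9, C('r')=10, C('s')=11, C('u')=13
L[0]='s': occ=0, LF[0]=C('s')+0=11+0=11
L[1]='u': occ=0, LF[1]=C('u')+0=13+0=13
L[2]='o': occ=0, LF[2]=C('o')+0=1+0=1
L[3]='p': occ=0, LF[3]=C('p')+0=5+0=5
L[4]='$': occ=0, LF[4]=C('$')+0=0+0=0
L[5]='u': occ=1, LF[5]=C('u')+1=13+1=14
L[6]='u': occ=2, LF[6]=C('u')+2=13+2=15
L[7]='o': occ=1, LF[7]=C('o')+1=1+1=2
L[8]='q': occ=0, LF[8]=C('q')+0=9+0=9
L[9]='o': occ=2, LF[9]=C('o')+2=1+2=3
L[10]='p': occ=1, LF[10]=C('p')+1=5+1=6
L[11]='p': occ=2, LF[11]=C('p')+2=5+2=7
L[12]='p': occ=3, LF[12]=C('p')+3=5+3=8
L[13]='r': occ=0, LF[13]=C('r')+0=10+0=10
L[14]='o': occ=3, LF[14]=C('o')+3=1+3=4
L[15]='s': occ=1, LF[15]=C('s')+1=11+1=12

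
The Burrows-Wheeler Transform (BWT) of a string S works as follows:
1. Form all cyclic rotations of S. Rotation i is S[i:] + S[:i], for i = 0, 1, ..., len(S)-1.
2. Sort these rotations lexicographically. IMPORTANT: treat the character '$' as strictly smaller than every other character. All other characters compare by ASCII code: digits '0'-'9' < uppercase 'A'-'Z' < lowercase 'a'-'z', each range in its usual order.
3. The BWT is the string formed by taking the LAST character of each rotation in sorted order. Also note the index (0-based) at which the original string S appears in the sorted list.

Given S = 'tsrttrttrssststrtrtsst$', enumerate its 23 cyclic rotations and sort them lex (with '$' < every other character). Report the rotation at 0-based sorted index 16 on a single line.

All 23 rotations (rotation i = S[i:]+S[:i]):
  rot[0] = tsrttrttrssststrtrtsst$
  rot[1] = srttrttrssststrtrtsst$t
  rot[2] = rttrttrssststrtrtsst$ts
  rot[3] = ttrttrssststrtrtsst$tsr
  rot[4] = trttrssststrtrtsst$tsrt
  rot[5] = rttrssststrtrtsst$tsrtt
  rot[6] = ttrssststrtrtsst$tsrttr
  rot[7] = trssststrtrtsst$tsrttrt
  rot[8] = rssststrtrtsst$tsrttrtt
  rot[9] = ssststrtrtsst$tsrttrttr
  rot[10] = sststrtrtsst$tsrttrttrs
  rot[11] = ststrtrtsst$tsrttrttrss
  rot[12] = tstrtrtsst$tsrttrttrsss
  rot[13] = strtrtsst$tsrttrttrssst
  rot[14] = trtrtsst$tsrttrttrsssts
  rot[15] = rtrtsst$tsrttrttrssstst
  rot[16] = trtsst$tsrttrttrssststr
  rot[17] = rtsst$tsrttrttrssststrt
  rot[18] = tsst$tsrttrttrssststrtr
  rot[19] = sst$tsrttrttrssststrtrt
  rot[20] = st$tsrttrttrssststrtrts
  rot[21] = t$tsrttrttrssststrtrtss
  rot[22] = $tsrttrttrssststrtrtsst
Sorted (with $ < everything):
  sorted[0] = $tsrttrttrssststrtrtsst
  sorted[1] = rssststrtrtsst$tsrttrtt
  sorted[2] = rtrtsst$tsrttrttrssstst
  sorted[3] = rtsst$tsrttrttrssststrt
  sorted[4] = rttrssststrtrtsst$tsrtt
  sorted[5] = rttrttrssststrtrtsst$ts
  sorted[6] = srttrttrssststrtrtsst$t
  sorted[7] = ssststrtrtsst$tsrttrttr
  sorted[8] = sst$tsrttrttrssststrtrt
  sorted[9] = sststrtrtsst$tsrttrttrs
  sorted[10] = st$tsrttrttrssststrtrts
  sorted[11] = strtrtsst$tsrttrttrssst
  sorted[12] = ststrtrtsst$tsrttrttrss
  sorted[13] = t$tsrttrttrssststrtrtss
  sorted[14] = trssststrtrtsst$tsrttrt
  sorted[15] = trtrtsst$tsrttrttrsssts
  sorted[16] = trtsst$tsrttrttrssststr
  sorted[17] = trttrssststrtrtsst$tsrt
  sorted[18] = tsrttrttrssststrtrtsst$
  sorted[19] = tsst$tsrttrttrssststrtr
  sorted[20] = tstrtrtsst$tsrttrttrsss
  sorted[21] = ttrssststrtrtsst$tsrttr
  sorted[22] = ttrttrssststrtrtsst$tsr
sorted[16] = trtsst$tsrttrttrssststr

Answer: trtsst$tsrttrttrssststr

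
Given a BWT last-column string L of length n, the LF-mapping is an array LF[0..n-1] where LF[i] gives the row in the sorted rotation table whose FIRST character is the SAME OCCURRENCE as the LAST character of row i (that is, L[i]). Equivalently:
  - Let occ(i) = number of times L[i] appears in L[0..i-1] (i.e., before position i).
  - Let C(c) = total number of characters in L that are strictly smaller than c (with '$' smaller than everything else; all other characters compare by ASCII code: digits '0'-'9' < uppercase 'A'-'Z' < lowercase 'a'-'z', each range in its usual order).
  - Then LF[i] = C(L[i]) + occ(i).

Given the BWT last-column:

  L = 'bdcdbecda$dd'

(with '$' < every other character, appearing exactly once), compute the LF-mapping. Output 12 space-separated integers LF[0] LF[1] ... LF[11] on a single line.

Answer: 2 6 4 7 3 11 5 8 1 0 9 10

Derivation:
Char counts: '$':1, 'a':1, 'b':2, 'c':2, 'd':5, 'e':1
C (first-col start): C('$')=0, C('a')=1, C('b')=2, C('c')=4, C('d')=6, C('e')=11
L[0]='b': occ=0, LF[0]=C('b')+0=2+0=2
L[1]='d': occ=0, LF[1]=C('d')+0=6+0=6
L[2]='c': occ=0, LF[2]=C('c')+0=4+0=4
L[3]='d': occ=1, LF[3]=C('d')+1=6+1=7
L[4]='b': occ=1, LF[4]=C('b')+1=2+1=3
L[5]='e': occ=0, LF[5]=C('e')+0=11+0=11
L[6]='c': occ=1, LF[6]=C('c')+1=4+1=5
L[7]='d': occ=2, LF[7]=C('d')+2=6+2=8
L[8]='a': occ=0, LF[8]=C('a')+0=1+0=1
L[9]='$': occ=0, LF[9]=C('$')+0=0+0=0
L[10]='d': occ=3, LF[10]=C('d')+3=6+3=9
L[11]='d': occ=4, LF[11]=C('d')+4=6+4=10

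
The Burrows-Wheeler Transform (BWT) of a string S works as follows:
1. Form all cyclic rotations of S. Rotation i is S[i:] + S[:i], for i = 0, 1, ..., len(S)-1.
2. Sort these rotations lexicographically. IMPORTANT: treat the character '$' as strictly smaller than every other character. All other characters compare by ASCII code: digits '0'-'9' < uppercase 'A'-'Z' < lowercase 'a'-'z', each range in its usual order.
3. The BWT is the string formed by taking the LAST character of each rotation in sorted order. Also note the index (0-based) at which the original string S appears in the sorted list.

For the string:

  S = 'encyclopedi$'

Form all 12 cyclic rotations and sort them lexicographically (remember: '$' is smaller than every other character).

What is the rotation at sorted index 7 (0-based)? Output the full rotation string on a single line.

Answer: lopedi$encyc

Derivation:
All 12 rotations (rotation i = S[i:]+S[:i]):
  rot[0] = encyclopedi$
  rot[1] = ncyclopedi$e
  rot[2] = cyclopedi$en
  rot[3] = yclopedi$enc
  rot[4] = clopedi$ency
  rot[5] = lopedi$encyc
  rot[6] = opedi$encycl
  rot[7] = pedi$encyclo
  rot[8] = edi$encyclop
  rot[9] = di$encyclope
  rot[10] = i$encycloped
  rot[11] = $encyclopedi
Sorted (with $ < everything):
  sorted[0] = $encyclopedi
  sorted[1] = clopedi$ency
  sorted[2] = cyclopedi$en
  sorted[3] = di$encyclope
  sorted[4] = edi$encyclop
  sorted[5] = encyclopedi$
  sorted[6] = i$encycloped
  sorted[7] = lopedi$encyc
  sorted[8] = ncyclopedi$e
  sorted[9] = opedi$encycl
  sorted[10] = pedi$encyclo
  sorted[11] = yclopedi$enc
sorted[7] = lopedi$encyc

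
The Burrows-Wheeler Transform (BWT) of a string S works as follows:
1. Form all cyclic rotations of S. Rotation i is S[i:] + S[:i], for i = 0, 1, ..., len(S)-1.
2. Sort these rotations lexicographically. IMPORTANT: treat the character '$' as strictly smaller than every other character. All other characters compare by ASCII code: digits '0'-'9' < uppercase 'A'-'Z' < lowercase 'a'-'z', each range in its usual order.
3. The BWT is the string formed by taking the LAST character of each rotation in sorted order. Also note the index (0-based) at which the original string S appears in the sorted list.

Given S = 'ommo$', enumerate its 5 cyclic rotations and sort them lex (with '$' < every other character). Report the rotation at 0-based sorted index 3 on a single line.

Answer: o$omm

Derivation:
All 5 rotations (rotation i = S[i:]+S[:i]):
  rot[0] = ommo$
  rot[1] = mmo$o
  rot[2] = mo$om
  rot[3] = o$omm
  rot[4] = $ommo
Sorted (with $ < everything):
  sorted[0] = $ommo
  sorted[1] = mmo$o
  sorted[2] = mo$om
  sorted[3] = o$omm
  sorted[4] = ommo$
sorted[3] = o$omm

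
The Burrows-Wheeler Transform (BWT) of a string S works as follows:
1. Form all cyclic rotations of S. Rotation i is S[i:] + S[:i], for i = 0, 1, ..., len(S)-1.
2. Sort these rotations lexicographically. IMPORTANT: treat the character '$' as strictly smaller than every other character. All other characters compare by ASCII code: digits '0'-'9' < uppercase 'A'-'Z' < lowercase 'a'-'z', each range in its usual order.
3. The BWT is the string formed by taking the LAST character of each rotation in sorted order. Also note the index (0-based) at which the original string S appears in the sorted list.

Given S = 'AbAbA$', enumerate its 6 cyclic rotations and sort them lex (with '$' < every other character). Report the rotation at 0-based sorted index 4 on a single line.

Answer: bA$AbA

Derivation:
All 6 rotations (rotation i = S[i:]+S[:i]):
  rot[0] = AbAbA$
  rot[1] = bAbA$A
  rot[2] = AbA$Ab
  rot[3] = bA$AbA
  rot[4] = A$AbAb
  rot[5] = $AbAbA
Sorted (with $ < everything):
  sorted[0] = $AbAbA
  sorted[1] = A$AbAb
  sorted[2] = AbA$Ab
  sorted[3] = AbAbA$
  sorted[4] = bA$AbA
  sorted[5] = bAbA$A
sorted[4] = bA$AbA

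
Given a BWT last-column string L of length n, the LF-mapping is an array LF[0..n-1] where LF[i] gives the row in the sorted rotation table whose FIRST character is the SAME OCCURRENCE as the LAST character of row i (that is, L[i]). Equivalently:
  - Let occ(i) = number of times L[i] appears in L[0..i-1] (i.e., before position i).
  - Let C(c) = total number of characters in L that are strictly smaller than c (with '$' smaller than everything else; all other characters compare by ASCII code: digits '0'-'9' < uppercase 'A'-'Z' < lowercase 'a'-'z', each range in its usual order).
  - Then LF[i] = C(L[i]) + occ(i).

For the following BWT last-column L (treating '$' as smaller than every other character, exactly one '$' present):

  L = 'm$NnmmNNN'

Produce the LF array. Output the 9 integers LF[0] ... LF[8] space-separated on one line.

Char counts: '$':1, 'N':4, 'm':3, 'n':1
C (first-col start): C('$')=0, C('N')=1, C('m')=5, C('n')=8
L[0]='m': occ=0, LF[0]=C('m')+0=5+0=5
L[1]='$': occ=0, LF[1]=C('$')+0=0+0=0
L[2]='N': occ=0, LF[2]=C('N')+0=1+0=1
L[3]='n': occ=0, LF[3]=C('n')+0=8+0=8
L[4]='m': occ=1, LF[4]=C('m')+1=5+1=6
L[5]='m': occ=2, LF[5]=C('m')+2=5+2=7
L[6]='N': occ=1, LF[6]=C('N')+1=1+1=2
L[7]='N': occ=2, LF[7]=C('N')+2=1+2=3
L[8]='N': occ=3, LF[8]=C('N')+3=1+3=4

Answer: 5 0 1 8 6 7 2 3 4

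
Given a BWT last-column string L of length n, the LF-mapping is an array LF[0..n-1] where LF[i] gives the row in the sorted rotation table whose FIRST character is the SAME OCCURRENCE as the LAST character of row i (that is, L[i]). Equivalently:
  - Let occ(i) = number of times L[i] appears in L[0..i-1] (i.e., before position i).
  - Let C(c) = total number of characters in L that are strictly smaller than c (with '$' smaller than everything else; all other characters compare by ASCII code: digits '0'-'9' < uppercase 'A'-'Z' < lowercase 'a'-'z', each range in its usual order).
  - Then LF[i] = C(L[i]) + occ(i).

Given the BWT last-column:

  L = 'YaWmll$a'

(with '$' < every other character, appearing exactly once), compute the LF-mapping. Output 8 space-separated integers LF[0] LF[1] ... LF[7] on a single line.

Char counts: '$':1, 'W':1, 'Y':1, 'a':2, 'l':2, 'm':1
C (first-col start): C('$')=0, C('W')=1, C('Y')=2, C('a')=3, C('l')=5, C('m')=7
L[0]='Y': occ=0, LF[0]=C('Y')+0=2+0=2
L[1]='a': occ=0, LF[1]=C('a')+0=3+0=3
L[2]='W': occ=0, LF[2]=C('W')+0=1+0=1
L[3]='m': occ=0, LF[3]=C('m')+0=7+0=7
L[4]='l': occ=0, LF[4]=C('l')+0=5+0=5
L[5]='l': occ=1, LF[5]=C('l')+1=5+1=6
L[6]='$': occ=0, LF[6]=C('$')+0=0+0=0
L[7]='a': occ=1, LF[7]=C('a')+1=3+1=4

Answer: 2 3 1 7 5 6 0 4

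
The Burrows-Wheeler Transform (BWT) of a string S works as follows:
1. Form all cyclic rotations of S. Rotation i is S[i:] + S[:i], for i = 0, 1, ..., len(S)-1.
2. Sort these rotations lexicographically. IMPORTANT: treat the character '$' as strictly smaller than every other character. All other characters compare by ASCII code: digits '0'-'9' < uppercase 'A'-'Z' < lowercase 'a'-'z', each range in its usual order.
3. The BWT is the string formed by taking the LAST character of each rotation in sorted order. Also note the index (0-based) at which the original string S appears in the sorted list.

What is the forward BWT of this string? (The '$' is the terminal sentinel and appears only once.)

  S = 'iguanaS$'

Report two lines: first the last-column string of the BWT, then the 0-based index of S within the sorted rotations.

Answer: Sanui$ag
5

Derivation:
All 8 rotations (rotation i = S[i:]+S[:i]):
  rot[0] = iguanaS$
  rot[1] = guanaS$i
  rot[2] = uanaS$ig
  rot[3] = anaS$igu
  rot[4] = naS$igua
  rot[5] = aS$iguan
  rot[6] = S$iguana
  rot[7] = $iguanaS
Sorted (with $ < everything):
  sorted[0] = $iguanaS  (last char: 'S')
  sorted[1] = S$iguana  (last char: 'a')
  sorted[2] = aS$iguan  (last char: 'n')
  sorted[3] = anaS$igu  (last char: 'u')
  sorted[4] = guanaS$i  (last char: 'i')
  sorted[5] = iguanaS$  (last char: '$')
  sorted[6] = naS$igua  (last char: 'a')
  sorted[7] = uanaS$ig  (last char: 'g')
Last column: Sanui$ag
Original string S is at sorted index 5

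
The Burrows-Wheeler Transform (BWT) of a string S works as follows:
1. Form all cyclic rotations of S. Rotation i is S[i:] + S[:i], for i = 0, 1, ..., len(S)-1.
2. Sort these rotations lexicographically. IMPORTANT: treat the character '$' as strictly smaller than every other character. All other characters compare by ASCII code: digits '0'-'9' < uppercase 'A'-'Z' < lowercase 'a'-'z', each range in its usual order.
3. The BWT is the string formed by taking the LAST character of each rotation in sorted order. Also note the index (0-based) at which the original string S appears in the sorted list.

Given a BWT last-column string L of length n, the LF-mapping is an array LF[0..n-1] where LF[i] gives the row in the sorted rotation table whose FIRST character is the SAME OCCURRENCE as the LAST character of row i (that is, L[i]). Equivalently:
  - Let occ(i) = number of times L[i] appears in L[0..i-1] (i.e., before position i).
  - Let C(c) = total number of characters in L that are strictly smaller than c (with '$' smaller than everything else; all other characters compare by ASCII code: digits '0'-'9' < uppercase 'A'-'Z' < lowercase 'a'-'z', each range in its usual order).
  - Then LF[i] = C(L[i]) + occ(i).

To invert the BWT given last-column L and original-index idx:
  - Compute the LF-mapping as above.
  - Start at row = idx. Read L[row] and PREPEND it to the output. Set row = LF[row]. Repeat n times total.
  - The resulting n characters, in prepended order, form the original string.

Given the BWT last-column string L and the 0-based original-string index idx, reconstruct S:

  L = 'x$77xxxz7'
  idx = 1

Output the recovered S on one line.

LF mapping: 4 0 1 2 5 6 7 8 3
Walk LF starting at row 1, prepending L[row]:
  step 1: row=1, L[1]='$', prepend. Next row=LF[1]=0
  step 2: row=0, L[0]='x', prepend. Next row=LF[0]=4
  step 3: row=4, L[4]='x', prepend. Next row=LF[4]=5
  step 4: row=5, L[5]='x', prepend. Next row=LF[5]=6
  step 5: row=6, L[6]='x', prepend. Next row=LF[6]=7
  step 6: row=7, L[7]='z', prepend. Next row=LF[7]=8
  step 7: row=8, L[8]='7', prepend. Next row=LF[8]=3
  step 8: row=3, L[3]='7', prepend. Next row=LF[3]=2
  step 9: row=2, L[2]='7', prepend. Next row=LF[2]=1
Reversed output: 777zxxxx$

Answer: 777zxxxx$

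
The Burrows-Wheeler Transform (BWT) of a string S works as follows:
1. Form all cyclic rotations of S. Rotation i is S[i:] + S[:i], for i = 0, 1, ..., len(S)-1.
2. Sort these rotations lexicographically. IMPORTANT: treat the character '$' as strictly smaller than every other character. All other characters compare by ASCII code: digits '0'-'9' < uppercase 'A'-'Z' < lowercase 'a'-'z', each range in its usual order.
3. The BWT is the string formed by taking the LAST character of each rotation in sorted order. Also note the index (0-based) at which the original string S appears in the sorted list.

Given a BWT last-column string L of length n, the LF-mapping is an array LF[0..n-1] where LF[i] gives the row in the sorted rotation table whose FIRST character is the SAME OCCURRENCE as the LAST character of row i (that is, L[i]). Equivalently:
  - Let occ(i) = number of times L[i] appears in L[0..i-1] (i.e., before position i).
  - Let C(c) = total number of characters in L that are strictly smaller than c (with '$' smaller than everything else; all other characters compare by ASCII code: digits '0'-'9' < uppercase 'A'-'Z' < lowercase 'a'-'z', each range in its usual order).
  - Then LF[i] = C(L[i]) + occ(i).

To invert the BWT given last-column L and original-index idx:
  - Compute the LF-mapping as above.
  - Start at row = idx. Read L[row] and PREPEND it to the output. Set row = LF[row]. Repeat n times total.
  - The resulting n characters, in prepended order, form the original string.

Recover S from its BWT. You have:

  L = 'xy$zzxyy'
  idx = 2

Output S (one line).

LF mapping: 1 3 0 6 7 2 4 5
Walk LF starting at row 2, prepending L[row]:
  step 1: row=2, L[2]='$', prepend. Next row=LF[2]=0
  step 2: row=0, L[0]='x', prepend. Next row=LF[0]=1
  step 3: row=1, L[1]='y', prepend. Next row=LF[1]=3
  step 4: row=3, L[3]='z', prepend. Next row=LF[3]=6
  step 5: row=6, L[6]='y', prepend. Next row=LF[6]=4
  step 6: row=4, L[4]='z', prepend. Next row=LF[4]=7
  step 7: row=7, L[7]='y', prepend. Next row=LF[7]=5
  step 8: row=5, L[5]='x', prepend. Next row=LF[5]=2
Reversed output: xyzyzyx$

Answer: xyzyzyx$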